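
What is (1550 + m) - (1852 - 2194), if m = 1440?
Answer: 3332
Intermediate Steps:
(1550 + m) - (1852 - 2194) = (1550 + 1440) - (1852 - 2194) = 2990 - 1*(-342) = 2990 + 342 = 3332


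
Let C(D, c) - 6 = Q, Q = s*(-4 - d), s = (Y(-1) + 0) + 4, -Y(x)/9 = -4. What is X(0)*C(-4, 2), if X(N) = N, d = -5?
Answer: 0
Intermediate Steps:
Y(x) = 36 (Y(x) = -9*(-4) = 36)
s = 40 (s = (36 + 0) + 4 = 36 + 4 = 40)
Q = 40 (Q = 40*(-4 - 1*(-5)) = 40*(-4 + 5) = 40*1 = 40)
C(D, c) = 46 (C(D, c) = 6 + 40 = 46)
X(0)*C(-4, 2) = 0*46 = 0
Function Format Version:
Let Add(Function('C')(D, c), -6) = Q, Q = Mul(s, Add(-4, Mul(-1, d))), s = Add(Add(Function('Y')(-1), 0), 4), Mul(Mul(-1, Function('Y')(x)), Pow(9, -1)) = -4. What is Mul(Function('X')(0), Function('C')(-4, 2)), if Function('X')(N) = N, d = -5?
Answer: 0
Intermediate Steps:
Function('Y')(x) = 36 (Function('Y')(x) = Mul(-9, -4) = 36)
s = 40 (s = Add(Add(36, 0), 4) = Add(36, 4) = 40)
Q = 40 (Q = Mul(40, Add(-4, Mul(-1, -5))) = Mul(40, Add(-4, 5)) = Mul(40, 1) = 40)
Function('C')(D, c) = 46 (Function('C')(D, c) = Add(6, 40) = 46)
Mul(Function('X')(0), Function('C')(-4, 2)) = Mul(0, 46) = 0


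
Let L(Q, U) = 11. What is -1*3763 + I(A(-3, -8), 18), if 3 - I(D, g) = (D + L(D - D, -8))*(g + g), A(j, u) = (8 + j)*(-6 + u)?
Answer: -1636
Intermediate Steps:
A(j, u) = (-6 + u)*(8 + j)
I(D, g) = 3 - 2*g*(11 + D) (I(D, g) = 3 - (D + 11)*(g + g) = 3 - (11 + D)*2*g = 3 - 2*g*(11 + D))
-1*3763 + I(A(-3, -8), 18) = -1*3763 + (3 - 22*18 - 2*(-48 - 6*(-3) + 8*(-8) - 3*(-8))*18) = -3763 + (3 - 396 - 2*(-48 + 18 - 64 + 24)*18) = -3763 + (3 - 396 - 2*(-70)*18) = -3763 + (3 - 396 + 2520) = -3763 + 2127 = -1636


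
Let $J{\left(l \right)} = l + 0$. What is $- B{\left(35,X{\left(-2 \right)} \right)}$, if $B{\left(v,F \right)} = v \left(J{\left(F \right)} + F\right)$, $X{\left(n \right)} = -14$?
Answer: $980$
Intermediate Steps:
$J{\left(l \right)} = l$
$B{\left(v,F \right)} = 2 F v$ ($B{\left(v,F \right)} = v \left(F + F\right) = v 2 F = 2 F v$)
$- B{\left(35,X{\left(-2 \right)} \right)} = - 2 \left(-14\right) 35 = \left(-1\right) \left(-980\right) = 980$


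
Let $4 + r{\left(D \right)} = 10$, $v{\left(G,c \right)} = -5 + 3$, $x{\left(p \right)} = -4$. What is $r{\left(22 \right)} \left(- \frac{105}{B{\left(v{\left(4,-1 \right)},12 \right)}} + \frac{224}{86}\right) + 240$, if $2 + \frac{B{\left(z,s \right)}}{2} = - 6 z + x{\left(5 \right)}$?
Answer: $\frac{17469}{86} \approx 203.13$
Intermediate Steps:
$v{\left(G,c \right)} = -2$
$r{\left(D \right)} = 6$ ($r{\left(D \right)} = -4 + 10 = 6$)
$B{\left(z,s \right)} = -12 - 12 z$ ($B{\left(z,s \right)} = -4 + 2 \left(- 6 z - 4\right) = -4 + 2 \left(-4 - 6 z\right) = -4 - \left(8 + 12 z\right) = -12 - 12 z$)
$r{\left(22 \right)} \left(- \frac{105}{B{\left(v{\left(4,-1 \right)},12 \right)}} + \frac{224}{86}\right) + 240 = 6 \left(- \frac{105}{-12 - -24} + \frac{224}{86}\right) + 240 = 6 \left(- \frac{105}{-12 + 24} + 224 \cdot \frac{1}{86}\right) + 240 = 6 \left(- \frac{105}{12} + \frac{112}{43}\right) + 240 = 6 \left(\left(-105\right) \frac{1}{12} + \frac{112}{43}\right) + 240 = 6 \left(- \frac{35}{4} + \frac{112}{43}\right) + 240 = 6 \left(- \frac{1057}{172}\right) + 240 = - \frac{3171}{86} + 240 = \frac{17469}{86}$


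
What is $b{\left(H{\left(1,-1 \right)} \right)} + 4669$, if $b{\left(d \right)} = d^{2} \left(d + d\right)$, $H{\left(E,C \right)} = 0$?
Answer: $4669$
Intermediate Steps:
$b{\left(d \right)} = 2 d^{3}$ ($b{\left(d \right)} = d^{2} \cdot 2 d = 2 d^{3}$)
$b{\left(H{\left(1,-1 \right)} \right)} + 4669 = 2 \cdot 0^{3} + 4669 = 2 \cdot 0 + 4669 = 0 + 4669 = 4669$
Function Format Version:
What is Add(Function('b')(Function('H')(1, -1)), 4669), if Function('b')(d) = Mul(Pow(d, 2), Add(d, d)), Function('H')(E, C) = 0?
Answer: 4669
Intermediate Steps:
Function('b')(d) = Mul(2, Pow(d, 3)) (Function('b')(d) = Mul(Pow(d, 2), Mul(2, d)) = Mul(2, Pow(d, 3)))
Add(Function('b')(Function('H')(1, -1)), 4669) = Add(Mul(2, Pow(0, 3)), 4669) = Add(Mul(2, 0), 4669) = Add(0, 4669) = 4669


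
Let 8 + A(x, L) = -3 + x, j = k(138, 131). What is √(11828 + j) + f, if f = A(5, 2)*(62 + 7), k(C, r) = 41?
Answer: -414 + √11869 ≈ -305.06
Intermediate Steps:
j = 41
A(x, L) = -11 + x (A(x, L) = -8 + (-3 + x) = -11 + x)
f = -414 (f = (-11 + 5)*(62 + 7) = -6*69 = -414)
√(11828 + j) + f = √(11828 + 41) - 414 = √11869 - 414 = -414 + √11869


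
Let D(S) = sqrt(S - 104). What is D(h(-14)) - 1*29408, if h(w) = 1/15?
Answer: -29408 + I*sqrt(23385)/15 ≈ -29408.0 + 10.195*I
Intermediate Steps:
h(w) = 1/15
D(S) = sqrt(-104 + S)
D(h(-14)) - 1*29408 = sqrt(-104 + 1/15) - 1*29408 = sqrt(-1559/15) - 29408 = I*sqrt(23385)/15 - 29408 = -29408 + I*sqrt(23385)/15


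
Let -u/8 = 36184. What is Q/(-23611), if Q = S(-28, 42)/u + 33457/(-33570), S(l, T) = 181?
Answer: 4845470437/114720832134720 ≈ 4.2237e-5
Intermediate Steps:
u = -289472 (u = -8*36184 = -289472)
Q = -4845470437/4858787520 (Q = 181/(-289472) + 33457/(-33570) = 181*(-1/289472) + 33457*(-1/33570) = -181/289472 - 33457/33570 = -4845470437/4858787520 ≈ -0.99726)
Q/(-23611) = -4845470437/4858787520/(-23611) = -4845470437/4858787520*(-1/23611) = 4845470437/114720832134720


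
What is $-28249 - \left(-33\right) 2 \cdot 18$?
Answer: $-27061$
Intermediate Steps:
$-28249 - \left(-33\right) 2 \cdot 18 = -28249 - \left(-66\right) 18 = -28249 - -1188 = -28249 + 1188 = -27061$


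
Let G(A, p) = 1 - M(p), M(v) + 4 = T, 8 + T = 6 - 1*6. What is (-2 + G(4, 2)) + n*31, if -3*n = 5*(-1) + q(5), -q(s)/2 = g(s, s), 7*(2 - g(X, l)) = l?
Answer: 1874/21 ≈ 89.238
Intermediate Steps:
T = -8 (T = -8 + (6 - 1*6) = -8 + (6 - 6) = -8 + 0 = -8)
M(v) = -12 (M(v) = -4 - 8 = -12)
g(X, l) = 2 - l/7
G(A, p) = 13 (G(A, p) = 1 - 1*(-12) = 1 + 12 = 13)
q(s) = -4 + 2*s/7 (q(s) = -2*(2 - s/7) = -4 + 2*s/7)
n = 53/21 (n = -(5*(-1) + (-4 + (2/7)*5))/3 = -(-5 + (-4 + 10/7))/3 = -(-5 - 18/7)/3 = -⅓*(-53/7) = 53/21 ≈ 2.5238)
(-2 + G(4, 2)) + n*31 = (-2 + 13) + (53/21)*31 = 11 + 1643/21 = 1874/21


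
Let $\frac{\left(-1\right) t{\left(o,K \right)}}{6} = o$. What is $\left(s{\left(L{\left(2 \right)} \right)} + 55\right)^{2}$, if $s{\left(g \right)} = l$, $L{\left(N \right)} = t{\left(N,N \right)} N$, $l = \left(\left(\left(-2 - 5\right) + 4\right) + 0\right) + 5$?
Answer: $3249$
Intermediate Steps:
$t{\left(o,K \right)} = - 6 o$
$l = 2$ ($l = \left(\left(-7 + 4\right) + 0\right) + 5 = \left(-3 + 0\right) + 5 = -3 + 5 = 2$)
$L{\left(N \right)} = - 6 N^{2}$ ($L{\left(N \right)} = - 6 N N = - 6 N^{2}$)
$s{\left(g \right)} = 2$
$\left(s{\left(L{\left(2 \right)} \right)} + 55\right)^{2} = \left(2 + 55\right)^{2} = 57^{2} = 3249$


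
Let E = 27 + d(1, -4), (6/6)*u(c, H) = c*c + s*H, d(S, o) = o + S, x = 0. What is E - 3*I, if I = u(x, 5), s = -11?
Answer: 189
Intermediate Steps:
d(S, o) = S + o
u(c, H) = c² - 11*H (u(c, H) = c*c - 11*H = c² - 11*H)
I = -55 (I = 0² - 11*5 = 0 - 55 = -55)
E = 24 (E = 27 + (1 - 4) = 27 - 3 = 24)
E - 3*I = 24 - 3*(-55) = 24 + 165 = 189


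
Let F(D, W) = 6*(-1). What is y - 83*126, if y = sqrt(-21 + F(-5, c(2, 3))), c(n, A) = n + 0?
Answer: -10458 + 3*I*sqrt(3) ≈ -10458.0 + 5.1962*I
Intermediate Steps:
c(n, A) = n
F(D, W) = -6
y = 3*I*sqrt(3) (y = sqrt(-21 - 6) = sqrt(-27) = 3*I*sqrt(3) ≈ 5.1962*I)
y - 83*126 = 3*I*sqrt(3) - 83*126 = 3*I*sqrt(3) - 10458 = -10458 + 3*I*sqrt(3)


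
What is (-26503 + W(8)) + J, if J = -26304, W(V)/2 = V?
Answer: -52791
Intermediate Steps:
W(V) = 2*V
(-26503 + W(8)) + J = (-26503 + 2*8) - 26304 = (-26503 + 16) - 26304 = -26487 - 26304 = -52791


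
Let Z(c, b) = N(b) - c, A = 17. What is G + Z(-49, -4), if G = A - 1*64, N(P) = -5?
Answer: -3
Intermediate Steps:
Z(c, b) = -5 - c
G = -47 (G = 17 - 1*64 = 17 - 64 = -47)
G + Z(-49, -4) = -47 + (-5 - 1*(-49)) = -47 + (-5 + 49) = -47 + 44 = -3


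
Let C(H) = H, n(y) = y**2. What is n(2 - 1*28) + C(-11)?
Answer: 665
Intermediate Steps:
n(2 - 1*28) + C(-11) = (2 - 1*28)**2 - 11 = (2 - 28)**2 - 11 = (-26)**2 - 11 = 676 - 11 = 665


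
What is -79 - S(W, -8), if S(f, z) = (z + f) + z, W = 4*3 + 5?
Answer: -80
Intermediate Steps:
W = 17 (W = 12 + 5 = 17)
S(f, z) = f + 2*z (S(f, z) = (f + z) + z = f + 2*z)
-79 - S(W, -8) = -79 - (17 + 2*(-8)) = -79 - (17 - 16) = -79 - 1*1 = -79 - 1 = -80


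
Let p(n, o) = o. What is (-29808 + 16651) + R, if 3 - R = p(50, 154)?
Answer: -13308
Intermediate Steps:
R = -151 (R = 3 - 1*154 = 3 - 154 = -151)
(-29808 + 16651) + R = (-29808 + 16651) - 151 = -13157 - 151 = -13308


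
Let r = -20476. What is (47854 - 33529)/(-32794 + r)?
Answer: -2865/10654 ≈ -0.26891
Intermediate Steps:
(47854 - 33529)/(-32794 + r) = (47854 - 33529)/(-32794 - 20476) = 14325/(-53270) = 14325*(-1/53270) = -2865/10654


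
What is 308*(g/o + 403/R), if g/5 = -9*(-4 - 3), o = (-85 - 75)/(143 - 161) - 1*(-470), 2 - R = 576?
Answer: -241208/17671 ≈ -13.650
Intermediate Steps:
R = -574 (R = 2 - 1*576 = 2 - 576 = -574)
o = 4310/9 (o = -160/(-18) + 470 = -160*(-1/18) + 470 = 80/9 + 470 = 4310/9 ≈ 478.89)
g = 315 (g = 5*(-9*(-4 - 3)) = 5*(-9*(-7)) = 5*63 = 315)
308*(g/o + 403/R) = 308*(315/(4310/9) + 403/(-574)) = 308*(315*(9/4310) + 403*(-1/574)) = 308*(567/862 - 403/574) = 308*(-5482/123697) = -241208/17671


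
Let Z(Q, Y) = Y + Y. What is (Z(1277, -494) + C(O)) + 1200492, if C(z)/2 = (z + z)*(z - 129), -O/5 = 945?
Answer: 92940104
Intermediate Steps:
O = -4725 (O = -5*945 = -4725)
Z(Q, Y) = 2*Y
C(z) = 4*z*(-129 + z) (C(z) = 2*((z + z)*(z - 129)) = 2*((2*z)*(-129 + z)) = 2*(2*z*(-129 + z)) = 4*z*(-129 + z))
(Z(1277, -494) + C(O)) + 1200492 = (2*(-494) + 4*(-4725)*(-129 - 4725)) + 1200492 = (-988 + 4*(-4725)*(-4854)) + 1200492 = (-988 + 91740600) + 1200492 = 91739612 + 1200492 = 92940104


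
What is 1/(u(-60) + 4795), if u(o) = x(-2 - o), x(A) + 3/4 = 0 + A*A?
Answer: 4/32633 ≈ 0.00012258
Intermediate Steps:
x(A) = -¾ + A² (x(A) = -¾ + (0 + A*A) = -¾ + (0 + A²) = -¾ + A²)
u(o) = -¾ + (-2 - o)²
1/(u(-60) + 4795) = 1/((-¾ + (2 - 60)²) + 4795) = 1/((-¾ + (-58)²) + 4795) = 1/((-¾ + 3364) + 4795) = 1/(13453/4 + 4795) = 1/(32633/4) = 4/32633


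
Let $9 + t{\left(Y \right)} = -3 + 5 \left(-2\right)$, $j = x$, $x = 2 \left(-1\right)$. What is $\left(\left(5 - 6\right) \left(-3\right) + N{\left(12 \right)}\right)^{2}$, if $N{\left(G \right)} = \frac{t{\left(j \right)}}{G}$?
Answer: $\frac{49}{36} \approx 1.3611$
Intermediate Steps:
$x = -2$
$j = -2$
$t{\left(Y \right)} = -22$ ($t{\left(Y \right)} = -9 + \left(-3 + 5 \left(-2\right)\right) = -9 - 13 = -22$)
$N{\left(G \right)} = - \frac{22}{G}$
$\left(\left(5 - 6\right) \left(-3\right) + N{\left(12 \right)}\right)^{2} = \left(\left(5 - 6\right) \left(-3\right) - \frac{22}{12}\right)^{2} = \left(\left(-1\right) \left(-3\right) - \frac{11}{6}\right)^{2} = \left(3 - \frac{11}{6}\right)^{2} = \left(\frac{7}{6}\right)^{2} = \frac{49}{36}$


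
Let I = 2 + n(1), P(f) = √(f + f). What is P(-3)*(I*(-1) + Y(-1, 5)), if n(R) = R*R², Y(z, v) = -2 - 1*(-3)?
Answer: -2*I*√6 ≈ -4.899*I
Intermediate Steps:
Y(z, v) = 1 (Y(z, v) = -2 + 3 = 1)
n(R) = R³
P(f) = √2*√f (P(f) = √(2*f) = √2*√f)
I = 3 (I = 2 + 1³ = 2 + 1 = 3)
P(-3)*(I*(-1) + Y(-1, 5)) = (√2*√(-3))*(3*(-1) + 1) = (√2*(I*√3))*(-3 + 1) = (I*√6)*(-2) = -2*I*√6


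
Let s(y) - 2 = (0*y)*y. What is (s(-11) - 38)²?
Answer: 1296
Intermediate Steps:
s(y) = 2 (s(y) = 2 + (0*y)*y = 2 + 0*y = 2 + 0 = 2)
(s(-11) - 38)² = (2 - 38)² = (-36)² = 1296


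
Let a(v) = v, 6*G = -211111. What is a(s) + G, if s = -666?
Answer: -215107/6 ≈ -35851.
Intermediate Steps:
G = -211111/6 (G = (⅙)*(-211111) = -211111/6 ≈ -35185.)
a(s) + G = -666 - 211111/6 = -215107/6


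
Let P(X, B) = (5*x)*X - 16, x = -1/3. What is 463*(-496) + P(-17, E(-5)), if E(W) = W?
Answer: -688907/3 ≈ -2.2964e+5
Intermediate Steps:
x = -⅓ (x = -1*⅓ = -⅓ ≈ -0.33333)
P(X, B) = -16 - 5*X/3 (P(X, B) = (5*(-⅓))*X - 16 = -5*X/3 - 16 = -16 - 5*X/3)
463*(-496) + P(-17, E(-5)) = 463*(-496) + (-16 - 5/3*(-17)) = -229648 + (-16 + 85/3) = -229648 + 37/3 = -688907/3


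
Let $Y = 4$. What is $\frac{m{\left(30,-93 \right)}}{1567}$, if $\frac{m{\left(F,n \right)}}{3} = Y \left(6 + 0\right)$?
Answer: $\frac{72}{1567} \approx 0.045948$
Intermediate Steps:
$m{\left(F,n \right)} = 72$ ($m{\left(F,n \right)} = 3 \cdot 4 \left(6 + 0\right) = 3 \cdot 4 \cdot 6 = 3 \cdot 24 = 72$)
$\frac{m{\left(30,-93 \right)}}{1567} = \frac{72}{1567}$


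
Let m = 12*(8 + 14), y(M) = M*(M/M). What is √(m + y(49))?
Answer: √313 ≈ 17.692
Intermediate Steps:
y(M) = M (y(M) = M*1 = M)
m = 264 (m = 12*22 = 264)
√(m + y(49)) = √(264 + 49) = √313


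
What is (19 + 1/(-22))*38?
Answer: 7923/11 ≈ 720.27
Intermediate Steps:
(19 + 1/(-22))*38 = (19 - 1/22)*38 = (417/22)*38 = 7923/11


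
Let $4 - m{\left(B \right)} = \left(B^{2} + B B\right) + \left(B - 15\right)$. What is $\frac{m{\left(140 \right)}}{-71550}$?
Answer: $\frac{4369}{7950} \approx 0.54956$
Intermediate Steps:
$m{\left(B \right)} = 19 - B - 2 B^{2}$ ($m{\left(B \right)} = 4 - \left(\left(B^{2} + B B\right) + \left(B - 15\right)\right) = 4 - \left(\left(B^{2} + B^{2}\right) + \left(-15 + B\right)\right) = 4 - \left(2 B^{2} + \left(-15 + B\right)\right) = 4 - \left(-15 + B + 2 B^{2}\right) = 19 - B - 2 B^{2}$)
$\frac{m{\left(140 \right)}}{-71550} = \frac{19 - 140 - 2 \cdot 140^{2}}{-71550} = \left(19 - 140 - 39200\right) \left(- \frac{1}{71550}\right) = \left(-39321\right) \left(- \frac{1}{71550}\right) = \frac{4369}{7950}$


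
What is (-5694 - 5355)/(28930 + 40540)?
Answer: -11049/69470 ≈ -0.15905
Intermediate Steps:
(-5694 - 5355)/(28930 + 40540) = -11049/69470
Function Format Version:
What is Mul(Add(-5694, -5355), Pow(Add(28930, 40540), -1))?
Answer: Rational(-11049, 69470) ≈ -0.15905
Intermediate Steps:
Mul(Add(-5694, -5355), Pow(Add(28930, 40540), -1)) = Mul(-11049, Pow(69470, -1)) = Mul(-11049, Rational(1, 69470)) = Rational(-11049, 69470)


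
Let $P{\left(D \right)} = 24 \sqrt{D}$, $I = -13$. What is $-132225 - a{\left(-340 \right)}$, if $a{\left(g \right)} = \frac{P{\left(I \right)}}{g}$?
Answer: $-132225 + \frac{6 i \sqrt{13}}{85} \approx -1.3223 \cdot 10^{5} + 0.25451 i$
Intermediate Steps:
$a{\left(g \right)} = \frac{24 i \sqrt{13}}{g}$ ($a{\left(g \right)} = \frac{24 \sqrt{-13}}{g} = \frac{24 i \sqrt{13}}{g}$)
$-132225 - a{\left(-340 \right)} = -132225 - \frac{24 i \sqrt{13}}{-340} = -132225 - 24 i \sqrt{13} \left(- \frac{1}{340}\right) = -132225 - - \frac{6 i \sqrt{13}}{85} = -132225 + \frac{6 i \sqrt{13}}{85}$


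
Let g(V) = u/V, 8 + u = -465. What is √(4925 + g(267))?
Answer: √350972034/267 ≈ 70.166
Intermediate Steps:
u = -473 (u = -8 - 465 = -473)
g(V) = -473/V
√(4925 + g(267)) = √(4925 - 473/267) = √(1314502/267) = √350972034/267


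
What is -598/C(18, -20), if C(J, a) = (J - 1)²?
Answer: -598/289 ≈ -2.0692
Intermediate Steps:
C(J, a) = (-1 + J)²
-598/C(18, -20) = -598/(-1 + 18)² = -598/(17²) = -598/289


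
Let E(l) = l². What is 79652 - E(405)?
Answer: -84373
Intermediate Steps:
79652 - E(405) = 79652 - 1*405² = 79652 - 1*164025 = 79652 - 164025 = -84373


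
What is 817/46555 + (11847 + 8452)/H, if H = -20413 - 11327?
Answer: -183817673/295531140 ≈ -0.62199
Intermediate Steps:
H = -31740
817/46555 + (11847 + 8452)/H = 817/46555 + (11847 + 8452)/(-31740) = 817*(1/46555) + 20299*(-1/31740) = 817/46555 - 20299/31740 = -183817673/295531140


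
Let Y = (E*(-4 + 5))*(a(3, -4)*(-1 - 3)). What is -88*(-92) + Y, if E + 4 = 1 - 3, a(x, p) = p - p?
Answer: 8096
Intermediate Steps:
a(x, p) = 0
E = -6 (E = -4 + (1 - 3) = -4 - 2 = -6)
Y = 0 (Y = (-6*(-4 + 5))*(0*(-1 - 3)) = (-6*1)*(0*(-4)) = -6*0 = 0)
-88*(-92) + Y = -88*(-92) + 0 = 8096 + 0 = 8096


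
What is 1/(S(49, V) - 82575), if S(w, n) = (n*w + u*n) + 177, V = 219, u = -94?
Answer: -1/92253 ≈ -1.0840e-5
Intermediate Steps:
S(w, n) = 177 - 94*n + n*w (S(w, n) = (n*w - 94*n) + 177 = (-94*n + n*w) + 177 = 177 - 94*n + n*w)
1/(S(49, V) - 82575) = 1/((177 - 94*219 + 219*49) - 82575) = 1/((177 - 20586 + 10731) - 82575) = 1/(-9678 - 82575) = 1/(-92253) = -1/92253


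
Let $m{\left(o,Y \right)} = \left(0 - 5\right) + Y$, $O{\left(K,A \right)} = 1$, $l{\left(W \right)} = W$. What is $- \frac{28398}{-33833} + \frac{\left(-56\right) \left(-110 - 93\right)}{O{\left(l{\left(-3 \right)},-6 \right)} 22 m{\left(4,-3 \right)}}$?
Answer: $- \frac{47451937}{744326} \approx -63.752$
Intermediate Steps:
$m{\left(o,Y \right)} = -5 + Y$
$- \frac{28398}{-33833} + \frac{\left(-56\right) \left(-110 - 93\right)}{O{\left(l{\left(-3 \right)},-6 \right)} 22 m{\left(4,-3 \right)}} = - \frac{28398}{-33833} + \frac{\left(-56\right) \left(-110 - 93\right)}{1 \cdot 22 \left(-5 - 3\right)} = \left(-28398\right) \left(- \frac{1}{33833}\right) + \frac{\left(-56\right) \left(-203\right)}{22 \left(-8\right)} = \frac{28398}{33833} + \frac{11368}{-176} = \frac{28398}{33833} + 11368 \left(- \frac{1}{176}\right) = \frac{28398}{33833} - \frac{1421}{22} = - \frac{47451937}{744326}$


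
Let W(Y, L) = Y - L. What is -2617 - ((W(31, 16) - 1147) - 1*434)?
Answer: -1051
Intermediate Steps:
-2617 - ((W(31, 16) - 1147) - 1*434) = -2617 - (((31 - 1*16) - 1147) - 1*434) = -2617 - (((31 - 16) - 1147) - 434) = -2617 - ((15 - 1147) - 434) = -2617 - (-1132 - 434) = -2617 - 1*(-1566) = -2617 + 1566 = -1051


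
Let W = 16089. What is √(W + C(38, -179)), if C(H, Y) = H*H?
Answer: √17533 ≈ 132.41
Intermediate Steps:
C(H, Y) = H²
√(W + C(38, -179)) = √(16089 + 38²) = √(16089 + 1444) = √17533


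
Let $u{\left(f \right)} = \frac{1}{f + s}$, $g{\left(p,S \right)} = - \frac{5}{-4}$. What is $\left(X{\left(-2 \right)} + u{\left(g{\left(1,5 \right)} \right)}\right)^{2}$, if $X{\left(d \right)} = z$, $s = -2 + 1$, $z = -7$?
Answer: $9$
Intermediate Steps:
$s = -1$
$X{\left(d \right)} = -7$
$g{\left(p,S \right)} = \frac{5}{4}$ ($g{\left(p,S \right)} = \left(-5\right) \left(- \frac{1}{4}\right) = \frac{5}{4}$)
$u{\left(f \right)} = \frac{1}{-1 + f}$ ($u{\left(f \right)} = \frac{1}{f - 1} = \frac{1}{-1 + f}$)
$\left(X{\left(-2 \right)} + u{\left(g{\left(1,5 \right)} \right)}\right)^{2} = \left(-7 + \frac{1}{-1 + \frac{5}{4}}\right)^{2} = \left(-7 + \frac{1}{\frac{1}{4}}\right)^{2} = \left(-7 + 4\right)^{2} = \left(-3\right)^{2} = 9$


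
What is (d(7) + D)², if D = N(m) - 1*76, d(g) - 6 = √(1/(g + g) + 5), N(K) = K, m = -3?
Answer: (-1022 + √994)²/196 ≈ 5005.3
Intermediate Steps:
d(g) = 6 + √(5 + 1/(2*g)) (d(g) = 6 + √(1/(g + g) + 5) = 6 + √(1/(2*g) + 5) = 6 + √(5 + 1/(2*g)))
D = -79 (D = -3 - 1*76 = -3 - 76 = -79)
(d(7) + D)² = ((6 + √(20 + 2/7)/2) - 79)² = ((6 + √(142/7)/2) - 79)² = ((6 + (√994/7)/2) - 79)² = ((6 + √994/14) - 79)² = (-73 + √994/14)²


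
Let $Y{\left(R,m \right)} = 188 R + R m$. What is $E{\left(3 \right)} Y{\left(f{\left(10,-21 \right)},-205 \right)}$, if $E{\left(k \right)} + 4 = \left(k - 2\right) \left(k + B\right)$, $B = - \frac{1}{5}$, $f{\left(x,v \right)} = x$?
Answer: $204$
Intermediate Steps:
$B = - \frac{1}{5}$ ($B = \left(-1\right) \frac{1}{5} = - \frac{1}{5} \approx -0.2$)
$E{\left(k \right)} = -4 + \left(-2 + k\right) \left(- \frac{1}{5} + k\right)$ ($E{\left(k \right)} = -4 + \left(k - 2\right) \left(k - \frac{1}{5}\right) = -4 + \left(-2 + k\right) \left(- \frac{1}{5} + k\right)$)
$E{\left(3 \right)} Y{\left(f{\left(10,-21 \right)},-205 \right)} = \left(- \frac{18}{5} + 3^{2} - \frac{33}{5}\right) 10 \left(188 - 205\right) = \left(- \frac{18}{5} + 9 - \frac{33}{5}\right) 10 \left(-17\right) = \left(- \frac{6}{5}\right) \left(-170\right) = 204$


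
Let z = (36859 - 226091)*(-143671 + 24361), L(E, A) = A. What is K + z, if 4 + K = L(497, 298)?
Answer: 22577270214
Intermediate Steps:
K = 294 (K = -4 + 298 = 294)
z = 22577269920 (z = -189232*(-119310) = 22577269920)
K + z = 294 + 22577269920 = 22577270214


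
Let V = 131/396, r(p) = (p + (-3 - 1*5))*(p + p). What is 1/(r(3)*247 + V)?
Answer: -396/2934229 ≈ -0.00013496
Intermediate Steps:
r(p) = 2*p*(-8 + p) (r(p) = (p + (-3 - 5))*(2*p) = (p - 8)*(2*p) = (-8 + p)*(2*p) = 2*p*(-8 + p))
V = 131/396 (V = 131*(1/396) = 131/396 ≈ 0.33081)
1/(r(3)*247 + V) = 1/((2*3*(-8 + 3))*247 + 131/396) = 1/((2*3*(-5))*247 + 131/396) = 1/(-30*247 + 131/396) = 1/(-7410 + 131/396) = 1/(-2934229/396) = -396/2934229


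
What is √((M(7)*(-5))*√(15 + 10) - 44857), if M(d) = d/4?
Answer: I*√179603/2 ≈ 211.9*I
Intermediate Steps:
M(d) = d/4 (M(d) = d*(¼) = d/4)
√((M(7)*(-5))*√(15 + 10) - 44857) = √((((¼)*7)*(-5))*√(15 + 10) - 44857) = √(((7/4)*(-5))*√25 - 44857) = √(-35/4*5 - 44857) = √(-175/4 - 44857) = √(-179603/4) = I*√179603/2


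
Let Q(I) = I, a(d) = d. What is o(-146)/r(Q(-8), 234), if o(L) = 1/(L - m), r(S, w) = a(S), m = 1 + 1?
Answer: 1/1184 ≈ 0.00084459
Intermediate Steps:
m = 2
r(S, w) = S
o(L) = 1/(-2 + L) (o(L) = 1/(L - 1*2) = 1/(L - 2) = 1/(-2 + L))
o(-146)/r(Q(-8), 234) = 1/(-2 - 146*(-8)) = -1/8/(-148) = -1/148*(-1/8) = 1/1184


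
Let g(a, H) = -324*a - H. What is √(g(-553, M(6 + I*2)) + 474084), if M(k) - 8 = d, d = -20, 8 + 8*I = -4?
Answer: 14*√3333 ≈ 808.25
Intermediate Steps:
I = -3/2 (I = -1 + (⅛)*(-4) = -1 - ½ = -3/2 ≈ -1.5000)
M(k) = -12 (M(k) = 8 - 20 = -12)
g(a, H) = -H - 324*a
√(g(-553, M(6 + I*2)) + 474084) = √((-1*(-12) - 324*(-553)) + 474084) = √((12 + 179172) + 474084) = √(179184 + 474084) = √653268 = 14*√3333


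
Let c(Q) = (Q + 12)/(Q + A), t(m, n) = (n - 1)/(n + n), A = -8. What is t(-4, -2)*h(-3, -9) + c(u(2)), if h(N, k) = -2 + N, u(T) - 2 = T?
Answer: -31/4 ≈ -7.7500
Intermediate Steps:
u(T) = 2 + T
t(m, n) = (-1 + n)/(2*n) (t(m, n) = (-1 + n)/((2*n)) = (-1 + n)*(1/(2*n)) = (-1 + n)/(2*n))
c(Q) = (12 + Q)/(-8 + Q) (c(Q) = (Q + 12)/(Q - 8) = (12 + Q)/(-8 + Q))
t(-4, -2)*h(-3, -9) + c(u(2)) = ((½)*(-1 - 2)/(-2))*(-2 - 3) + (12 + (2 + 2))/(-8 + (2 + 2)) = ((½)*(-½)*(-3))*(-5) + (12 + 4)/(-8 + 4) = (¾)*(-5) + 16/(-4) = -15/4 - ¼*16 = -15/4 - 4 = -31/4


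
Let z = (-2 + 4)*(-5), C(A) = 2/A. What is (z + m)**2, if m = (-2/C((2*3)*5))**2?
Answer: 792100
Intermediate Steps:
z = -10 (z = 2*(-5) = -10)
m = 900 (m = (-2/(2/(((2*3)*5))))**2 = (-2/(2/((6*5))))**2 = (-2/(2/30))**2 = (-2/(2*(1/30)))**2 = (-2/1/15)**2 = (-2*15)**2 = (-30)**2 = 900)
(z + m)**2 = (-10 + 900)**2 = 890**2 = 792100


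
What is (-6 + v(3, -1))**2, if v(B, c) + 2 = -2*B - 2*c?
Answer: 144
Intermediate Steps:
v(B, c) = -2 - 2*B - 2*c (v(B, c) = -2 + (-2*B - 2*c) = -2 - 2*B - 2*c)
(-6 + v(3, -1))**2 = (-6 + (-2 - 2*3 - 2*(-1)))**2 = (-6 + (-2 - 6 + 2))**2 = (-6 - 6)**2 = (-12)**2 = 144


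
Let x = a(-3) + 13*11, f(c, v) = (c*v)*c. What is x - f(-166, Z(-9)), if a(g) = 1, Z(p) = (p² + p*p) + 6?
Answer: -4629264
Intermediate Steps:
Z(p) = 6 + 2*p² (Z(p) = (p² + p²) + 6 = 2*p² + 6 = 6 + 2*p²)
f(c, v) = v*c²
x = 144 (x = 1 + 13*11 = 1 + 143 = 144)
x - f(-166, Z(-9)) = 144 - (6 + 2*(-9)²)*(-166)² = 144 - (6 + 2*81)*27556 = 144 - (6 + 162)*27556 = 144 - 168*27556 = 144 - 1*4629408 = 144 - 4629408 = -4629264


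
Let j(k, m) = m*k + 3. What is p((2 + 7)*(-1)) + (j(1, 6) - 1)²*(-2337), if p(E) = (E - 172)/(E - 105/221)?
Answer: -313155391/2094 ≈ -1.4955e+5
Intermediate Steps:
p(E) = (-172 + E)/(-105/221 + E) (p(E) = (-172 + E)/(E - 105*1/221) = (-172 + E)/(E - 105/221) = (-172 + E)/(-105/221 + E))
j(k, m) = 3 + k*m (j(k, m) = k*m + 3 = 3 + k*m)
p((2 + 7)*(-1)) + (j(1, 6) - 1)²*(-2337) = 221*(-172 + (2 + 7)*(-1))/(-105 + 221*((2 + 7)*(-1))) + ((3 + 1*6) - 1)²*(-2337) = 221*(-172 + 9*(-1))/(-105 + 221*(9*(-1))) + ((3 + 6) - 1)²*(-2337) = 221*(-172 - 9)/(-105 + 221*(-9)) + (9 - 1)²*(-2337) = 221*(-181)/(-105 - 1989) + 8²*(-2337) = 221*(-181)/(-2094) + 64*(-2337) = 221*(-1/2094)*(-181) - 149568 = 40001/2094 - 149568 = -313155391/2094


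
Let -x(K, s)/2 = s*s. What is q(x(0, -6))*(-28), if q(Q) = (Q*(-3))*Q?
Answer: 435456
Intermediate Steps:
x(K, s) = -2*s² (x(K, s) = -2*s*s = -2*s²)
q(Q) = -3*Q² (q(Q) = (-3*Q)*Q = -3*Q²)
q(x(0, -6))*(-28) = -3*(-2*(-6)²)²*(-28) = -3*(-2*36)²*(-28) = -3*(-72)²*(-28) = -3*5184*(-28) = -15552*(-28) = 435456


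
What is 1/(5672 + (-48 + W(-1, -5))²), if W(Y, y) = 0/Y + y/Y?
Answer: 1/7521 ≈ 0.00013296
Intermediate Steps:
W(Y, y) = y/Y (W(Y, y) = 0 + y/Y = y/Y)
1/(5672 + (-48 + W(-1, -5))²) = 1/(5672 + (-48 - 5/(-1))²) = 1/(5672 + (-48 - 5*(-1))²) = 1/(5672 + (-48 + 5)²) = 1/(5672 + (-43)²) = 1/(5672 + 1849) = 1/7521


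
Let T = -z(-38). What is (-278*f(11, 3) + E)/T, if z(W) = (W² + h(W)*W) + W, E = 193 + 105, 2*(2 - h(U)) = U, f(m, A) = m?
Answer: 345/76 ≈ 4.5395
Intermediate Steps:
h(U) = 2 - U/2
E = 298
z(W) = W + W² + W*(2 - W/2) (z(W) = (W² + (2 - W/2)*W) + W = (W² + W*(2 - W/2)) + W = W + W² + W*(2 - W/2))
T = -608 (T = -(-38)*(6 - 38)/2 = -(-38)*(-32)/2 = -1*608 = -608)
(-278*f(11, 3) + E)/T = (-278*11 + 298)/(-608) = (-3058 + 298)*(-1/608) = -2760*(-1/608) = 345/76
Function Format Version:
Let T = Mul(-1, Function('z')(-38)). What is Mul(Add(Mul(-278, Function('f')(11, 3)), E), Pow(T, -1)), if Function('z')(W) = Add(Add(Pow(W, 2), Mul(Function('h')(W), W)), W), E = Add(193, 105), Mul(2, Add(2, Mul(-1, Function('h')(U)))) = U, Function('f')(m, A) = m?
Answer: Rational(345, 76) ≈ 4.5395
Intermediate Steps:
Function('h')(U) = Add(2, Mul(Rational(-1, 2), U))
E = 298
Function('z')(W) = Add(W, Pow(W, 2), Mul(W, Add(2, Mul(Rational(-1, 2), W)))) (Function('z')(W) = Add(Add(Pow(W, 2), Mul(Add(2, Mul(Rational(-1, 2), W)), W)), W) = Add(Add(Pow(W, 2), Mul(W, Add(2, Mul(Rational(-1, 2), W)))), W) = Add(W, Pow(W, 2), Mul(W, Add(2, Mul(Rational(-1, 2), W)))))
T = -608 (T = Mul(-1, Mul(Rational(1, 2), -38, Add(6, -38))) = Mul(-1, Mul(Rational(1, 2), -38, -32)) = Mul(-1, 608) = -608)
Mul(Add(Mul(-278, Function('f')(11, 3)), E), Pow(T, -1)) = Mul(Add(Mul(-278, 11), 298), Pow(-608, -1)) = Mul(Add(-3058, 298), Rational(-1, 608)) = Mul(-2760, Rational(-1, 608)) = Rational(345, 76)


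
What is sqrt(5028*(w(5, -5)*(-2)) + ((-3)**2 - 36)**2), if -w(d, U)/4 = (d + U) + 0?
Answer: 27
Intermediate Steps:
w(d, U) = -4*U - 4*d (w(d, U) = -4*((d + U) + 0) = -4*((U + d) + 0) = -4*(U + d) = -4*U - 4*d)
sqrt(5028*(w(5, -5)*(-2)) + ((-3)**2 - 36)**2) = sqrt(5028*((-4*(-5) - 4*5)*(-2)) + ((-3)**2 - 36)**2) = sqrt(5028*((20 - 20)*(-2)) + (9 - 36)**2) = sqrt(5028*(0*(-2)) + (-27)**2) = sqrt(5028*0 + 729) = sqrt(0 + 729) = sqrt(729) = 27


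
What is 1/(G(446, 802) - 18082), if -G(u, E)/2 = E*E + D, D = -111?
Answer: -1/1304268 ≈ -7.6671e-7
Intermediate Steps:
G(u, E) = 222 - 2*E**2 (G(u, E) = -2*(E*E - 111) = -2*(E**2 - 111) = -2*(-111 + E**2) = 222 - 2*E**2)
1/(G(446, 802) - 18082) = 1/((222 - 2*802**2) - 18082) = 1/((222 - 2*643204) - 18082) = 1/((222 - 1286408) - 18082) = 1/(-1286186 - 18082) = 1/(-1304268) = -1/1304268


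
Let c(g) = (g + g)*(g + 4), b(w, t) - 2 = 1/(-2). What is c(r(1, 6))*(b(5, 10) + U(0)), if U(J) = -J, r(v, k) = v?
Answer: 15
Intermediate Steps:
b(w, t) = 3/2 (b(w, t) = 2 + 1/(-2) = 2 - 1/2 = 3/2)
c(g) = 2*g*(4 + g) (c(g) = (2*g)*(4 + g) = 2*g*(4 + g))
c(r(1, 6))*(b(5, 10) + U(0)) = (2*1*(4 + 1))*(3/2 - 1*0) = (2*1*5)*(3/2 + 0) = 10*(3/2) = 15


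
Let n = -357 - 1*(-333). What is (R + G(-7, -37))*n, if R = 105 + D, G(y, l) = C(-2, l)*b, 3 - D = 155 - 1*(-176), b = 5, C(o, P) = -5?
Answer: 5952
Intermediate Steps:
D = -328 (D = 3 - (155 - 1*(-176)) = 3 - (155 + 176) = 3 - 1*331 = 3 - 331 = -328)
G(y, l) = -25 (G(y, l) = -5*5 = -25)
R = -223 (R = 105 - 328 = -223)
n = -24 (n = -357 + 333 = -24)
(R + G(-7, -37))*n = (-223 - 25)*(-24) = -248*(-24) = 5952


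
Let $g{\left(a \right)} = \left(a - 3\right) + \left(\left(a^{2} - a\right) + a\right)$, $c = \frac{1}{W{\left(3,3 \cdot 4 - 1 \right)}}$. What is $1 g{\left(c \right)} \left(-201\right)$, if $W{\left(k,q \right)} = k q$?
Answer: $\frac{216611}{363} \approx 596.72$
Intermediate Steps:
$c = \frac{1}{33}$ ($c = \frac{1}{3 \left(3 \cdot 4 - 1\right)} = \frac{1}{3 \left(12 - 1\right)} = \frac{1}{3 \cdot 11} = \frac{1}{33} \approx 0.030303$)
$g{\left(a \right)} = -3 + a + a^{2}$ ($g{\left(a \right)} = \left(-3 + a\right) + a^{2} = -3 + a + a^{2}$)
$1 g{\left(c \right)} \left(-201\right) = 1 \left(-3 + \frac{1}{33} + \left(\frac{1}{33}\right)^{2}\right) \left(-201\right) = 1 \left(-3 + \frac{1}{33} + \frac{1}{1089}\right) \left(-201\right) = 1 \left(- \frac{3233}{1089}\right) \left(-201\right) = \left(- \frac{3233}{1089}\right) \left(-201\right) = \frac{216611}{363}$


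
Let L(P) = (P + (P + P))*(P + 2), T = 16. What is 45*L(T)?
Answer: 38880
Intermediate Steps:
L(P) = 3*P*(2 + P) (L(P) = (P + 2*P)*(2 + P) = (3*P)*(2 + P) = 3*P*(2 + P))
45*L(T) = 45*(3*16*(2 + 16)) = 45*(3*16*18) = 45*864 = 38880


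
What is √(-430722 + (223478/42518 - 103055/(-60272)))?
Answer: I*√44196402287291172582559/320330612 ≈ 656.29*I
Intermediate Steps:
√(-430722 + (223478/42518 - 103055/(-60272))) = √(-430722 + (223478*(1/42518) - 103055*(-1/60272))) = √(-430722 + (111739/21259 + 103055/60272)) = √(-430722 + 8925579253/1281322448) = √(-551884841868203/1281322448) = I*√44196402287291172582559/320330612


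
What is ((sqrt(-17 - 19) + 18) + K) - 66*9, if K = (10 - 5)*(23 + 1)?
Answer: -456 + 6*I ≈ -456.0 + 6.0*I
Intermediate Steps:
K = 120 (K = 5*24 = 120)
((sqrt(-17 - 19) + 18) + K) - 66*9 = ((sqrt(-17 - 19) + 18) + 120) - 66*9 = ((sqrt(-36) + 18) + 120) - 594 = ((6*I + 18) + 120) - 594 = ((18 + 6*I) + 120) - 594 = (138 + 6*I) - 594 = -456 + 6*I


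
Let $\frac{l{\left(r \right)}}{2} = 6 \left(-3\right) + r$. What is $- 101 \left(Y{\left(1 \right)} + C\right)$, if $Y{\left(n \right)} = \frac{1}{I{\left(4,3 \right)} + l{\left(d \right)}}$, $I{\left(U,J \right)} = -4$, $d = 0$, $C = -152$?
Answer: $\frac{614181}{40} \approx 15355.0$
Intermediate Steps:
$l{\left(r \right)} = -36 + 2 r$ ($l{\left(r \right)} = 2 \left(6 \left(-3\right) + r\right) = 2 \left(-18 + r\right) = -36 + 2 r$)
$Y{\left(n \right)} = - \frac{1}{40}$ ($Y{\left(n \right)} = \frac{1}{-4 + \left(-36 + 2 \cdot 0\right)} = \frac{1}{-4 + \left(-36 + 0\right)} = \frac{1}{-4 - 36} = \frac{1}{-40} = - \frac{1}{40}$)
$- 101 \left(Y{\left(1 \right)} + C\right) = - 101 \left(- \frac{1}{40} - 152\right) = \left(-101\right) \left(- \frac{6081}{40}\right) = \frac{614181}{40}$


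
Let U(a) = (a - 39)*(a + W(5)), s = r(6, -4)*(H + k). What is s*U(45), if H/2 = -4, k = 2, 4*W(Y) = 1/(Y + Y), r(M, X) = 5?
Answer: -16209/2 ≈ -8104.5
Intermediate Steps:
W(Y) = 1/(8*Y) (W(Y) = 1/(4*(Y + Y)) = 1/(4*((2*Y))) = (1/(2*Y))/4 = 1/(8*Y))
H = -8 (H = 2*(-4) = -8)
s = -30 (s = 5*(-8 + 2) = 5*(-6) = -30)
U(a) = (-39 + a)*(1/40 + a) (U(a) = (a - 39)*(a + (⅛)/5) = (-39 + a)*(a + (⅛)*(⅕)) = (-39 + a)*(a + 1/40) = (-39 + a)*(1/40 + a))
s*U(45) = -30*(-39/40 + 45² - 1559/40*45) = -30*(-39/40 + 2025 - 14031/8) = -30*5403/20 = -16209/2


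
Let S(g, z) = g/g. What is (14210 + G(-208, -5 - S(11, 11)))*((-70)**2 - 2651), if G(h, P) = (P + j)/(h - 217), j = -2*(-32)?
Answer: 13582142808/425 ≈ 3.1958e+7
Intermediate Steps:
j = 64
S(g, z) = 1
G(h, P) = (64 + P)/(-217 + h) (G(h, P) = (P + 64)/(h - 217) = (64 + P)/(-217 + h))
(14210 + G(-208, -5 - S(11, 11)))*((-70)**2 - 2651) = (14210 + (64 + (-5 - 1*1))/(-217 - 208))*((-70)**2 - 2651) = (14210 + (64 + (-5 - 1))/(-425))*(4900 - 2651) = (14210 - (64 - 6)/425)*2249 = (14210 - 1/425*58)*2249 = (14210 - 58/425)*2249 = (6039192/425)*2249 = 13582142808/425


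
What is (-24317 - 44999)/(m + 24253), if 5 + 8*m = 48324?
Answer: -554528/242343 ≈ -2.2882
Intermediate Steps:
m = 48319/8 (m = -5/8 + (1/8)*48324 = -5/8 + 12081/2 = 48319/8 ≈ 6039.9)
(-24317 - 44999)/(m + 24253) = (-24317 - 44999)/(48319/8 + 24253) = -69316/242343/8 = -69316*8/242343 = -554528/242343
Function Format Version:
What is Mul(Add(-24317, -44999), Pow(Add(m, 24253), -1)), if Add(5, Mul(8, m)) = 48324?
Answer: Rational(-554528, 242343) ≈ -2.2882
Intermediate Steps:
m = Rational(48319, 8) (m = Add(Rational(-5, 8), Mul(Rational(1, 8), 48324)) = Add(Rational(-5, 8), Rational(12081, 2)) = Rational(48319, 8) ≈ 6039.9)
Mul(Add(-24317, -44999), Pow(Add(m, 24253), -1)) = Mul(Add(-24317, -44999), Pow(Add(Rational(48319, 8), 24253), -1)) = Mul(-69316, Pow(Rational(242343, 8), -1)) = Mul(-69316, Rational(8, 242343)) = Rational(-554528, 242343)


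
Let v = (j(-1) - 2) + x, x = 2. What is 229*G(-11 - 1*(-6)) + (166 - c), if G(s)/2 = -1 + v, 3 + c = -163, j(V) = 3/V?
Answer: -1500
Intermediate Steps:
v = -3 (v = (3/(-1) - 2) + 2 = (3*(-1) - 2) + 2 = (-3 - 2) + 2 = -5 + 2 = -3)
c = -166 (c = -3 - 163 = -166)
G(s) = -8 (G(s) = 2*(-1 - 3) = 2*(-4) = -8)
229*G(-11 - 1*(-6)) + (166 - c) = 229*(-8) + (166 - 1*(-166)) = -1832 + (166 + 166) = -1832 + 332 = -1500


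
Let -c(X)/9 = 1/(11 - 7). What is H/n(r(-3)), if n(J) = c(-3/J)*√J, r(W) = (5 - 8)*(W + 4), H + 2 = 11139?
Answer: 44548*I*√3/27 ≈ 2857.8*I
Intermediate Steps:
H = 11137 (H = -2 + 11139 = 11137)
r(W) = -12 - 3*W (r(W) = -3*(4 + W) = -12 - 3*W)
c(X) = -9/4 (c(X) = -9/(11 - 7) = -9/4)
n(J) = -9*√J/4
H/n(r(-3)) = 11137/((-9*√(-12 - 3*(-3))/4)) = 11137/((-9*√(-12 + 9)/4)) = 11137/((-9*I*√3/4)) = 11137*(4*I*√3/27) = 44548*I*√3/27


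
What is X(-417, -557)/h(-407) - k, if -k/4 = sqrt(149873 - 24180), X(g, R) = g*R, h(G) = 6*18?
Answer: 77423/36 + 4*sqrt(125693) ≈ 3568.8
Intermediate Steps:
h(G) = 108
X(g, R) = R*g
k = -4*sqrt(125693) (k = -4*sqrt(149873 - 24180) = -4*sqrt(125693) ≈ -1418.1)
X(-417, -557)/h(-407) - k = -557*(-417)/108 - (-4)*sqrt(125693) = 232269*(1/108) + 4*sqrt(125693) = 77423/36 + 4*sqrt(125693)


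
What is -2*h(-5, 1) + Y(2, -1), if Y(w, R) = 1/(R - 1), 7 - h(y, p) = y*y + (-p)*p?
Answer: 67/2 ≈ 33.500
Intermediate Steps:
h(y, p) = 7 + p² - y² (h(y, p) = 7 - (y*y + (-p)*p) = 7 - (y² - p²) = 7 + (p² - y²) = 7 + p² - y²)
Y(w, R) = 1/(-1 + R)
-2*h(-5, 1) + Y(2, -1) = -2*(7 + 1² - 1*(-5)²) + 1/(-1 - 1) = -2*(7 + 1 - 1*25) + 1/(-2) = -2*(7 + 1 - 25) - ½ = -2*(-17) - ½ = 34 - ½ = 67/2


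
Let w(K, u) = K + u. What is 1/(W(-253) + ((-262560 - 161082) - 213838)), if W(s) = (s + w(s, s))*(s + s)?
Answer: -1/253426 ≈ -3.9459e-6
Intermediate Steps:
W(s) = 6*s² (W(s) = (s + (s + s))*(s + s) = (s + 2*s)*(2*s) = (3*s)*(2*s) = 6*s²)
1/(W(-253) + ((-262560 - 161082) - 213838)) = 1/(6*(-253)² + ((-262560 - 161082) - 213838)) = 1/(6*64009 + (-423642 - 213838)) = 1/(384054 - 637480) = 1/(-253426) = -1/253426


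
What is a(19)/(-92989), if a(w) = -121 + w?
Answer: 102/92989 ≈ 0.0010969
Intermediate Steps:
a(19)/(-92989) = (-121 + 19)/(-92989) = -102*(-1/92989) = 102/92989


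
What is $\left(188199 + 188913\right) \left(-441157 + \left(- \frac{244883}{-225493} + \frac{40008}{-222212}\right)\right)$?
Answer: $- \frac{2084026401678326033280}{12526812629} \approx -1.6637 \cdot 10^{11}$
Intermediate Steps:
$\left(188199 + 188913\right) \left(-441157 + \left(- \frac{244883}{-225493} + \frac{40008}{-222212}\right)\right) = 377112 \left(-441157 + \left(\left(-244883\right) \left(- \frac{1}{225493}\right) + 40008 \left(- \frac{1}{222212}\right)\right)\right) = 377112 \left(-441157 + \left(\frac{244883}{225493} - \frac{10002}{55553}\right)\right) = 377112 \left(-441157 + \frac{11348604313}{12526812629}\right) = 377112 \left(- \frac{5526279730367440}{12526812629}\right) = - \frac{2084026401678326033280}{12526812629}$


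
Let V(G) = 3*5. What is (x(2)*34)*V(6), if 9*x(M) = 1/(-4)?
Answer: -85/6 ≈ -14.167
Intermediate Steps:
V(G) = 15
x(M) = -1/36 (x(M) = (⅑)/(-4) = (⅑)*(-¼) = -1/36)
(x(2)*34)*V(6) = -1/36*34*15 = -17/18*15 = -85/6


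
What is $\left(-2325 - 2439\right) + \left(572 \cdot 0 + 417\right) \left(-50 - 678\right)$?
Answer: $-308340$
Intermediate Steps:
$\left(-2325 - 2439\right) + \left(572 \cdot 0 + 417\right) \left(-50 - 678\right) = -4764 + \left(0 + 417\right) \left(-728\right) = -4764 + 417 \left(-728\right) = -4764 - 303576 = -308340$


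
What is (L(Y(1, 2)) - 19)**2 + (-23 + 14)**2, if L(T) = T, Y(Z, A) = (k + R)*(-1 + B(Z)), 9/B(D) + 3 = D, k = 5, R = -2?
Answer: 5365/4 ≈ 1341.3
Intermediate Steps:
B(D) = 9/(-3 + D)
Y(Z, A) = -3 + 27/(-3 + Z) (Y(Z, A) = (5 - 2)*(-1 + 9/(-3 + Z)) = 3*(-1 + 9/(-3 + Z)) = -3 + 27/(-3 + Z))
(L(Y(1, 2)) - 19)**2 + (-23 + 14)**2 = (3*(12 - 1*1)/(-3 + 1) - 19)**2 + (-23 + 14)**2 = (3*(12 - 1)/(-2) - 19)**2 + (-9)**2 = (3*(-1/2)*11 - 19)**2 + 81 = (-33/2 - 19)**2 + 81 = (-71/2)**2 + 81 = 5041/4 + 81 = 5365/4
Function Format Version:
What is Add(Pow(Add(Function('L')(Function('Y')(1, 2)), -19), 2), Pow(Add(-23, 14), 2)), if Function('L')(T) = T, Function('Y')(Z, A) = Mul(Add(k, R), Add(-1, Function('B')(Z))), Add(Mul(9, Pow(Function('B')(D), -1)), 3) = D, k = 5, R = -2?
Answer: Rational(5365, 4) ≈ 1341.3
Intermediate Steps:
Function('B')(D) = Mul(9, Pow(Add(-3, D), -1))
Function('Y')(Z, A) = Add(-3, Mul(27, Pow(Add(-3, Z), -1))) (Function('Y')(Z, A) = Mul(Add(5, -2), Add(-1, Mul(9, Pow(Add(-3, Z), -1)))) = Mul(3, Add(-1, Mul(9, Pow(Add(-3, Z), -1)))) = Add(-3, Mul(27, Pow(Add(-3, Z), -1))))
Add(Pow(Add(Function('L')(Function('Y')(1, 2)), -19), 2), Pow(Add(-23, 14), 2)) = Add(Pow(Add(Mul(3, Pow(Add(-3, 1), -1), Add(12, Mul(-1, 1))), -19), 2), Pow(Add(-23, 14), 2)) = Add(Pow(Add(Mul(3, Pow(-2, -1), Add(12, -1)), -19), 2), Pow(-9, 2)) = Add(Pow(Add(Mul(3, Rational(-1, 2), 11), -19), 2), 81) = Add(Pow(Add(Rational(-33, 2), -19), 2), 81) = Add(Pow(Rational(-71, 2), 2), 81) = Add(Rational(5041, 4), 81) = Rational(5365, 4)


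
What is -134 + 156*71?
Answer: 10942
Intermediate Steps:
-134 + 156*71 = -134 + 11076 = 10942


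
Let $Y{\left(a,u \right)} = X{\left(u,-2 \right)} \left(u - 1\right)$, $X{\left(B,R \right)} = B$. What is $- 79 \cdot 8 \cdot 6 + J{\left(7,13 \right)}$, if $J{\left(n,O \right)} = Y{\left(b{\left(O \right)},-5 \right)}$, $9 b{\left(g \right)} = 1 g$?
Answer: $-3762$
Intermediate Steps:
$b{\left(g \right)} = \frac{g}{9}$ ($b{\left(g \right)} = \frac{1 g}{9} = \frac{g}{9}$)
$Y{\left(a,u \right)} = u \left(-1 + u\right)$ ($Y{\left(a,u \right)} = u \left(u - 1\right) = u \left(-1 + u\right)$)
$J{\left(n,O \right)} = 30$ ($J{\left(n,O \right)} = - 5 \left(-1 - 5\right) = \left(-5\right) \left(-6\right) = 30$)
$- 79 \cdot 8 \cdot 6 + J{\left(7,13 \right)} = - 79 \cdot 8 \cdot 6 + 30 = \left(-79\right) 48 + 30 = -3792 + 30 = -3762$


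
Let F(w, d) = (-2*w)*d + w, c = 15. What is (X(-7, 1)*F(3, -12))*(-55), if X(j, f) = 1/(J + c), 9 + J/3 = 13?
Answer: -1375/9 ≈ -152.78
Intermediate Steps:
J = 12 (J = -27 + 3*13 = -27 + 39 = 12)
X(j, f) = 1/27 (X(j, f) = 1/(12 + 15) = 1/27)
F(w, d) = w - 2*d*w (F(w, d) = -2*d*w + w = w - 2*d*w)
(X(-7, 1)*F(3, -12))*(-55) = ((3*(1 - 2*(-12)))/27)*(-55) = ((3*(1 + 24))/27)*(-55) = ((3*25)/27)*(-55) = ((1/27)*75)*(-55) = (25/9)*(-55) = -1375/9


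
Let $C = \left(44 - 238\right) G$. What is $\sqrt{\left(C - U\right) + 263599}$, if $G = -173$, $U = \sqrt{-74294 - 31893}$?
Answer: $\sqrt{297161 - i \sqrt{106187}} \approx 545.13 - 0.299 i$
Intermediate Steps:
$U = i \sqrt{106187}$ ($U = \sqrt{-106187} = i \sqrt{106187} \approx 325.86 i$)
$C = 33562$ ($C = \left(44 - 238\right) \left(-173\right) = \left(-194\right) \left(-173\right) = 33562$)
$\sqrt{\left(C - U\right) + 263599} = \sqrt{\left(33562 - i \sqrt{106187}\right) + 263599} = \sqrt{297161 - i \sqrt{106187}}$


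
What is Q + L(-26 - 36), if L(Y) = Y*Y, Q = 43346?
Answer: 47190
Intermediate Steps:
L(Y) = Y**2
Q + L(-26 - 36) = 43346 + (-26 - 36)**2 = 43346 + (-62)**2 = 43346 + 3844 = 47190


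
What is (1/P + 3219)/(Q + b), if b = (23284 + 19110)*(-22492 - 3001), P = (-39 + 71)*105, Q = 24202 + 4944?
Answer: -10815841/3631222882560 ≈ -2.9786e-6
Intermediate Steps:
Q = 29146
P = 3360 (P = 32*105 = 3360)
b = -1080750242 (b = 42394*(-25493) = -1080750242)
(1/P + 3219)/(Q + b) = (1/3360 + 3219)/(29146 - 1080750242) = (1/3360 + 3219)/(-1080721096) = (10815841/3360)*(-1/1080721096) = -10815841/3631222882560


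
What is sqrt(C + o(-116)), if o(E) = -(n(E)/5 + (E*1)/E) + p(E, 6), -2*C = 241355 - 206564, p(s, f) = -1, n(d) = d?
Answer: I*sqrt(1737430)/10 ≈ 131.81*I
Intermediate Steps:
C = -34791/2 (C = -(241355 - 206564)/2 = -1/2*34791 = -34791/2 ≈ -17396.)
o(E) = -2 - E/5 (o(E) = -(E/5 + (E*1)/E) - 1 = -(E*(1/5) + E/E) - 1 = -(E/5 + 1) - 1 = -(1 + E/5) - 1 = (-1 - E/5) - 1 = -2 - E/5)
sqrt(C + o(-116)) = sqrt(-34791/2 + (-2 - 1/5*(-116))) = sqrt(-34791/2 + (-2 + 116/5)) = sqrt(-34791/2 + 106/5) = sqrt(-173743/10) = I*sqrt(1737430)/10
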